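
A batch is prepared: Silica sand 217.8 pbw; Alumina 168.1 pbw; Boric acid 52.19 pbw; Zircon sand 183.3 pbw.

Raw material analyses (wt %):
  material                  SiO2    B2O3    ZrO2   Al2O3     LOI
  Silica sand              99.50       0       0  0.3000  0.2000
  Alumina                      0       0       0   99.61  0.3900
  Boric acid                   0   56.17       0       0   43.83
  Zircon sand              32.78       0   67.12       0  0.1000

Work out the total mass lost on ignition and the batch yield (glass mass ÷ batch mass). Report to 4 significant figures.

Values along the way are shown, with 4-significant-figure rounding, alongside each step; each numeric step runs at full precision in every operation — every reported figure is rounded only once; derived quantities are carried starting from the weights at 597.2 pbw of glass in exact precision (the yield, four oxide percentages, glass mass, the totals, ignition loss), as written in the problem or answer text.
LOI of each material in turn:
  Silica sand: 217.8 × 0.002000 = 0.4356 pbw
  Alumina: 168.1 × 0.003900 = 0.6556 pbw
  Boric acid: 52.19 × 0.4383 = 22.87 pbw
  Zircon sand: 183.3 × 0.001000 = 0.1833 pbw
Total LOI = 24.15 pbw
Glass = batch − LOI = 621.4 − 24.15 = 597.2 pbw

LOI loss = 24.15 pbw; glass = 597.2 pbw; yield = 96.11%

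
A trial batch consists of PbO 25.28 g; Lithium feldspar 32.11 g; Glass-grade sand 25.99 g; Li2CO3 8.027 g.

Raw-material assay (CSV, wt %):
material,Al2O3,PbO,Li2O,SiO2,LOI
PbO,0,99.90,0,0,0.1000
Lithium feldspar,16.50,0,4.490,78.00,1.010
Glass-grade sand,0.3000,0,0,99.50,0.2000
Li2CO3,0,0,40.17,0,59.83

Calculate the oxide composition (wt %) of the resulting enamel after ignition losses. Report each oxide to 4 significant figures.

In-progress results are shown rounded to four significant figures alongside each step — each numeric step runs at exact precision from start to finish; a single rounding produces every reported result — the derived quantities, including the four compositions, the totals, LOI, glass mass, the yield, are carried from the batch weights on 86.20 g of glass at exact precision as quoted within question or answer.
Oxide masses out of the charge:
  Al2O3: 32.11·0.1650 + 25.99·0.003000 = 5.376 g
  PbO: 25.28·0.9990 = 25.25 g
  Li2O: 32.11·0.04490 + 8.027·0.4017 = 4.666 g
  SiO2: 32.11·0.7800 + 25.99·0.9950 = 50.91 g
LOI: 25.28·0.001000 + 32.11·0.01010 + 25.99·0.002000 + 8.027·0.5983 = 5.204 g
Resulting glass, batch − LOI: 91.41 − 5.204 = 86.20 g (= the summed oxide contributions)
percent by weight: oxide/glass ×100

Glass mass = 86.20 g (batch 91.41 − LOI 5.204).
Composition: Al2O3 6.237%, PbO 29.30%, Li2O 5.413%, SiO2 59.05%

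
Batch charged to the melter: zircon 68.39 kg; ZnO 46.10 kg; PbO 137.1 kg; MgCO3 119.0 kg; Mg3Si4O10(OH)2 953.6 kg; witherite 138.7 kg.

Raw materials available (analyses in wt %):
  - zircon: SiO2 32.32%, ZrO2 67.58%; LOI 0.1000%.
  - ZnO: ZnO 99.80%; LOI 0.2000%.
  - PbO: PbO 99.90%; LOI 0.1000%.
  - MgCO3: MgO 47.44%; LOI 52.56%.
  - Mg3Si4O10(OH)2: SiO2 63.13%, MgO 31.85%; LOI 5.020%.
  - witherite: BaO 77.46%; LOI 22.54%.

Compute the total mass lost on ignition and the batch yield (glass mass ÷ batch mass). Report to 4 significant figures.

LOI loss = 142.0 kg; glass = 1321 kg; yield = 90.29%

Intermediates are shown with 4-significant-digit rounding alongside each step — the working math runs at exact precision all the way through; every reported figure sees exactly one rounding — derived quantities are recomputed in full precision (LOI, yield, glass mass, totals, six oxide percentages) from the batch weights at 1321 kg of glass as they appear in the problem or answer text.
Material-by-material LOI:
  zircon: 68.39 × 0.001000 = 0.06839 kg
  ZnO: 46.10 × 0.002000 = 0.09220 kg
  PbO: 137.1 × 0.001000 = 0.1371 kg
  MgCO3: 119.0 × 0.5256 = 62.55 kg
  Mg3Si4O10(OH)2: 953.6 × 0.05020 = 47.87 kg
  witherite: 138.7 × 0.2254 = 31.26 kg
Total LOI = 142.0 kg
Glass = batch − LOI = 1463 − 142.0 = 1321 kg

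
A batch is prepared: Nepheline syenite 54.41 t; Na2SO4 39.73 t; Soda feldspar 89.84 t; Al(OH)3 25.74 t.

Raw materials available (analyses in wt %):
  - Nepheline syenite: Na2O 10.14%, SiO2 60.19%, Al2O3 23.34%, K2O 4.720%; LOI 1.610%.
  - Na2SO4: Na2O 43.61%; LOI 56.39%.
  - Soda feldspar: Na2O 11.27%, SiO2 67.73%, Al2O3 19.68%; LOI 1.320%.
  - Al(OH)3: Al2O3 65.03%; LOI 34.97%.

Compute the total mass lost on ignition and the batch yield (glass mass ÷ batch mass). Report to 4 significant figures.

The working math holds full float precision in all steps — in-progress results appear, rounded to 4 significant figures, within the worked lines. A single rounding produces every reported figure. All derived quantities are carried in exact precision (ignition loss, four oxide percentages, yield, net glass mass, totals) from the batch weights for 176.3 t of glass, as quoted within either problem or answer.
Ignition loss by material:
  Nepheline syenite: 54.41 × 0.01610 = 0.8760 t
  Na2SO4: 39.73 × 0.5639 = 22.40 t
  Soda feldspar: 89.84 × 0.01320 = 1.186 t
  Al(OH)3: 25.74 × 0.3497 = 9.001 t
Total LOI = 33.47 t
Glass = batch − LOI = 209.7 − 33.47 = 176.3 t

LOI loss = 33.47 t; glass = 176.3 t; yield = 84.04%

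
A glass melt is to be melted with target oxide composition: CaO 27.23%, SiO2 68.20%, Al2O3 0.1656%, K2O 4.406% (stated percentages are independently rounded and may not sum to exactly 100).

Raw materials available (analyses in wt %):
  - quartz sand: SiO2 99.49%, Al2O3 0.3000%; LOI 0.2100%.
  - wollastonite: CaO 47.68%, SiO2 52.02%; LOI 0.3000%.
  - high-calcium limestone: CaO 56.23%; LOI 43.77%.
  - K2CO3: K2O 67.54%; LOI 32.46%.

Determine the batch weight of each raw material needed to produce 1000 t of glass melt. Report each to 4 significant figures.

Batch per 1000 t glass melt:
  quartz sand: 552.0 t
  wollastonite: 255.3 t
  high-calcium limestone: 267.8 t
  K2CO3: 65.24 t
Total batch = 1140 t; LOI loss = 140.3 t; yield = 87.70%

The intermediate values are printed, rounded to four significant digits, at each printed step; all arithmetic carries full float precision in every operation — each reported number is rounded only once. Derived quantities are recomputed in exact precision (net glass mass, ignition loss, the yield, the totals, four oxide percentages) starting from the weights on 1000 t of glass as given in the question or the answer.
Per-oxide target masses for 1000 t glass melt:
  CaO: 27.23% × 1000 = 272.3 t
  SiO2: 68.20% × 1000 = 682.0 t
  Al2O3: 0.1656% × 1000 = 1.656 t
  K2O: 4.406% × 1000 = 44.06 t
Balance tally, oxide-wise, applying the batch weights above, per the basis as stated (summed amounts equal target values within answer rounding):
  CaO: 255.3·0.4768 + 267.8·0.5623 = 272.3 t (target 272.3 t)
  SiO2: 552.0·0.9949 + 255.3·0.5202 = 682.0 t (target 682.0 t)
  Al2O3: 552.0·0.003000 = 1.656 t (target 1.656 t)
  K2O: 65.24·0.6754 = 44.06 t (target 44.06 t)
Consistency of the glass mass: Σ batch − LOI loss = 1000 t (targets for the oxides total 1000 t; versus the stated basis of 1000 t — deltas are rounding alone).
Whole-batch sum: Σ batch = 1140 t; ignition loss, Σ(batch × LOI) = 140.3 t; as yield: glass ÷ batch → 87.70%.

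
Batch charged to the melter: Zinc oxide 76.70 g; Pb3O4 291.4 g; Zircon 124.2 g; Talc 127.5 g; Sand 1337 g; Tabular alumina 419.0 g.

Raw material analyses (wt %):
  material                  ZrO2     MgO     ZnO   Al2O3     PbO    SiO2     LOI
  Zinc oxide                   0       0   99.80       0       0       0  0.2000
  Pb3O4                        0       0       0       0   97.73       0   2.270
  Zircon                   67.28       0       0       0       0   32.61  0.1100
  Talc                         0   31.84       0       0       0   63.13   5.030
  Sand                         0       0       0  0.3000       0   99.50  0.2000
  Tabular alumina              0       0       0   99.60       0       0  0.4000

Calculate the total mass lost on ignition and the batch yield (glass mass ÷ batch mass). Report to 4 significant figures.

Each numeric step holds full float precision all the way through. Mid-chain values are printed rounded to four significant figures alongside each step. Each reported result is rounded once only. All derived quantities, which include yield, net glass mass, six oxide percentages, LOI, the totals, are re-derived at exact precision, as written in problem or answer, starting from the weights at 2358 g of glass.
Per-material ignition loss:
  Zinc oxide: 76.70 × 0.002000 = 0.1534 g
  Pb3O4: 291.4 × 0.02270 = 6.615 g
  Zircon: 124.2 × 0.001100 = 0.1366 g
  Talc: 127.5 × 0.05030 = 6.413 g
  Sand: 1337 × 0.002000 = 2.674 g
  Tabular alumina: 419.0 × 0.004000 = 1.676 g
Total LOI = 17.67 g
Glass = batch − LOI = 2376 − 17.67 = 2358 g

LOI loss = 17.67 g; glass = 2358 g; yield = 99.26%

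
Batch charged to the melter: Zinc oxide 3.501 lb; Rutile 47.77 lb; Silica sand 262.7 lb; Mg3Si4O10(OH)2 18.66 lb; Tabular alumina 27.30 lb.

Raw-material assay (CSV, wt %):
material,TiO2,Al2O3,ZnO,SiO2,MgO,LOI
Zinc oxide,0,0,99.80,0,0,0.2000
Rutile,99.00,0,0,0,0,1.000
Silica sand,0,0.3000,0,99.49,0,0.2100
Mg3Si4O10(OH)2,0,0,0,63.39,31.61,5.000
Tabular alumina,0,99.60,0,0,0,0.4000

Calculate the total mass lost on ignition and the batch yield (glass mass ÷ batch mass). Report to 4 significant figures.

Each numeric step runs at full float precision at every stage; intermediates are shown rounded to four significant figures in the printout — exactly one rounding lands on every reported number; the derived quantities, which include yield, totals, net glass mass, ignition loss, the five compositions, are recomputed at full float precision, as quoted within question or answer, from the weighed amounts per 357.9 lb of glass.
Loss on ignition, line by line:
  Zinc oxide: 3.501 × 0.002000 = 0.007002 lb
  Rutile: 47.77 × 0.01000 = 0.4777 lb
  Silica sand: 262.7 × 0.002100 = 0.5517 lb
  Mg3Si4O10(OH)2: 18.66 × 0.05000 = 0.9330 lb
  Tabular alumina: 27.30 × 0.004000 = 0.1092 lb
Total LOI = 2.079 lb
Glass = batch − LOI = 359.9 − 2.079 = 357.9 lb

LOI loss = 2.079 lb; glass = 357.9 lb; yield = 99.42%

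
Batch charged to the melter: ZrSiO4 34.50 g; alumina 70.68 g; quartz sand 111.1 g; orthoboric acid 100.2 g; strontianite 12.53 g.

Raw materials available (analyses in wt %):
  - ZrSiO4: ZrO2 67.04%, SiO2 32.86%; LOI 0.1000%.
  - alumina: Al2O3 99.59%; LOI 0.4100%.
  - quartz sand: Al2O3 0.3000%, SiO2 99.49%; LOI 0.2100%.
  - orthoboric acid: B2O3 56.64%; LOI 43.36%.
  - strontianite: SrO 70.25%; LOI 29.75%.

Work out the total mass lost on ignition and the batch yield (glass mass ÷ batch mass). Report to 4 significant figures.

Exact precision is maintained from start to finish. Values along the way are printed (rounded to 4 significant figures) between the steps; exactly one rounding is applied to each reported figure. The derived quantities (the yield, the totals, glass mass, LOI, five oxide percentages) are recomputed at exact precision from the weighed amounts at 281.3 g of glass, precisely as stated by the problem or the answer.
Ignition loss by material:
  ZrSiO4: 34.50 × 0.001000 = 0.03450 g
  alumina: 70.68 × 0.004100 = 0.2898 g
  quartz sand: 111.1 × 0.002100 = 0.2333 g
  orthoboric acid: 100.2 × 0.4336 = 43.45 g
  strontianite: 12.53 × 0.2975 = 3.728 g
Total LOI = 47.73 g
Glass = batch − LOI = 329.0 − 47.73 = 281.3 g

LOI loss = 47.73 g; glass = 281.3 g; yield = 85.49%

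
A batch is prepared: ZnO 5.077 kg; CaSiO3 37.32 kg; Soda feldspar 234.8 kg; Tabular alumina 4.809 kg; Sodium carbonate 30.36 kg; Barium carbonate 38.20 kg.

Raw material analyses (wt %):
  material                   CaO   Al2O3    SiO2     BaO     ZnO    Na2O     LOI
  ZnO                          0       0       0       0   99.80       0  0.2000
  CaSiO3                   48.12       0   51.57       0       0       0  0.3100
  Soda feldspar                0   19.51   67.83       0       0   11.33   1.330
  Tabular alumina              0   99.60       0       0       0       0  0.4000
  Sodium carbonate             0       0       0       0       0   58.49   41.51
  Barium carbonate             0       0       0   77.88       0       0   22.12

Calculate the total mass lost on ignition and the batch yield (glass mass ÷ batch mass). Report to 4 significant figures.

LOI loss = 24.32 kg; glass = 326.2 kg; yield = 93.06%

All arithmetic holds full float precision all the way through. In-progress results are shown rounded to 4 significant figures — each reported number receives exactly one rounding — all derived quantities, which include the totals, net glass mass, the six compositions, LOI, the yield, are computed in full precision, as written in the problem or answer text, using the weight values for 326.2 kg of glass.
Per-material ignition loss:
  ZnO: 5.077 × 0.002000 = 0.01015 kg
  CaSiO3: 37.32 × 0.003100 = 0.1157 kg
  Soda feldspar: 234.8 × 0.01330 = 3.123 kg
  Tabular alumina: 4.809 × 0.004000 = 0.01924 kg
  Sodium carbonate: 30.36 × 0.4151 = 12.60 kg
  Barium carbonate: 38.20 × 0.2212 = 8.450 kg
Total LOI = 24.32 kg
Glass = batch − LOI = 350.6 − 24.32 = 326.2 kg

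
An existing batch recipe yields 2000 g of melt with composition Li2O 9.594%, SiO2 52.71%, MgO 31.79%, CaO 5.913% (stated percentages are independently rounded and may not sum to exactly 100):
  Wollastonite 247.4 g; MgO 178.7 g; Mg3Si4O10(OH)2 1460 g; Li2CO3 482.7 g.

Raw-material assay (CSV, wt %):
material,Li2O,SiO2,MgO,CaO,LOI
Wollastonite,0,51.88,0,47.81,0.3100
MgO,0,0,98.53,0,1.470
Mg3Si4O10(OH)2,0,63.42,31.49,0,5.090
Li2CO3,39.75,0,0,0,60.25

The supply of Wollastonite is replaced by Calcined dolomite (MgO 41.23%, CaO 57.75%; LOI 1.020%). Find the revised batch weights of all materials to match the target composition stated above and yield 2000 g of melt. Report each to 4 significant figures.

All arithmetic holds exact precision all the way through. Values along the way are printed (rounded to 4 significant figures) within the worked lines — exactly one rounding goes into each reported number — derived quantities are rebuilt in full float precision (totals, net glass mass, the yield, the four compositions, ignition loss) from the weighed amounts for 2000 g of glass, precisely as stated by question or answer.
Oxide mass targets, per 2000 g melt:
  Li2O: 9.594% × 2000 = 191.9 g
  SiO2: 52.71% × 2000 = 1054 g
  MgO: 31.79% × 2000 = 635.8 g
  CaO: 5.913% × 2000 = 118.3 g
Balance tally, oxide-wise, working from each reported weight, at the basis given (sums match the target masses inside rounding margins):
  Li2O: 482.7·0.3975 = 191.9 g (target 191.9 g)
  SiO2: 1662·0.6342 = 1054 g (target 1054 g)
  MgO: 204.8·0.4123 + 28.34·0.9853 + 1662·0.3149 = 635.7 g (target 635.8 g)
  CaO: 204.8·0.5775 = 118.3 g (target 118.3 g)
Glass-mass closure: the batch minus its LOI: 2000 g (the targets, summed, come to 2000 g; versus the stated basis of 2000 g — any gap is answer rounding).
Batch grand total — Σ batch = 2378 g; Σ batch·LOI gives LOI loss = 377.9 g; glass ÷ batch gives a yield of 84.11%.

Revised batch per 2000 g melt:
  Calcined dolomite: 204.8 g
  MgO: 28.34 g
  Mg3Si4O10(OH)2: 1662 g
  Li2CO3: 482.7 g
Total batch = 2378 g; LOI loss = 377.9 g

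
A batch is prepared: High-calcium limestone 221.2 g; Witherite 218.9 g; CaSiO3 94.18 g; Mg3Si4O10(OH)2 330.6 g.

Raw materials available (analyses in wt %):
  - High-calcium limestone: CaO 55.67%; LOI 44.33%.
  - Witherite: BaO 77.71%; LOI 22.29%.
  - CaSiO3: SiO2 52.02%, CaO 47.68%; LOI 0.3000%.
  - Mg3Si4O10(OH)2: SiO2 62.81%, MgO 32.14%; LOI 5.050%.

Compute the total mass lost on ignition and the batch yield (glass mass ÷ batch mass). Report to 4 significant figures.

LOI loss = 163.8 g; glass = 701.1 g; yield = 81.06%

The whole derivation carries full float precision at every stage. Working values are rounded off to 4 significant digits wherever printed; each reported result is rounded once only — all derived quantities (the yield, LOI, four oxide percentages, net glass mass, the totals) are carried from the weighed amounts for 701.1 g of glass at exact precision, as given in question or answer.
Each material's LOI contribution:
  High-calcium limestone: 221.2 × 0.4433 = 98.06 g
  Witherite: 218.9 × 0.2229 = 48.79 g
  CaSiO3: 94.18 × 0.003000 = 0.2825 g
  Mg3Si4O10(OH)2: 330.6 × 0.05050 = 16.70 g
Total LOI = 163.8 g
Glass = batch − LOI = 864.9 − 163.8 = 701.1 g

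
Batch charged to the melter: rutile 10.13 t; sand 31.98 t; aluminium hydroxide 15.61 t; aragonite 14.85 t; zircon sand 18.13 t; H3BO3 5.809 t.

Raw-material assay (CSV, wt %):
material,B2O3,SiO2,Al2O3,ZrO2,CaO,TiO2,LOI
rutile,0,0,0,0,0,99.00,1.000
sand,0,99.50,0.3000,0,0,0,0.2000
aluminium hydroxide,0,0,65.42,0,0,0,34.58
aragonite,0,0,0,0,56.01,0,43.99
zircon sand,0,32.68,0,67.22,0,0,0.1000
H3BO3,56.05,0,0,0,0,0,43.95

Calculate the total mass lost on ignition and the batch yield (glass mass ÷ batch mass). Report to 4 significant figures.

The intermediate values appear (rounded to 4 significant digits) when written out. The working math maintains full float precision at all times. Each reported number carries a single rounding — the derived quantities (six oxide percentages, the totals, ignition loss, net glass mass, yield) are re-derived in full precision starting from the weights at 81.84 t of glass, exactly as shown in the problem or answer text.
Material-by-material LOI:
  rutile: 10.13 × 0.01000 = 0.1013 t
  sand: 31.98 × 0.002000 = 0.06396 t
  aluminium hydroxide: 15.61 × 0.3458 = 5.398 t
  aragonite: 14.85 × 0.4399 = 6.533 t
  zircon sand: 18.13 × 0.001000 = 0.01813 t
  H3BO3: 5.809 × 0.4395 = 2.553 t
Total LOI = 14.67 t
Glass = batch − LOI = 96.51 − 14.67 = 81.84 t

LOI loss = 14.67 t; glass = 81.84 t; yield = 84.80%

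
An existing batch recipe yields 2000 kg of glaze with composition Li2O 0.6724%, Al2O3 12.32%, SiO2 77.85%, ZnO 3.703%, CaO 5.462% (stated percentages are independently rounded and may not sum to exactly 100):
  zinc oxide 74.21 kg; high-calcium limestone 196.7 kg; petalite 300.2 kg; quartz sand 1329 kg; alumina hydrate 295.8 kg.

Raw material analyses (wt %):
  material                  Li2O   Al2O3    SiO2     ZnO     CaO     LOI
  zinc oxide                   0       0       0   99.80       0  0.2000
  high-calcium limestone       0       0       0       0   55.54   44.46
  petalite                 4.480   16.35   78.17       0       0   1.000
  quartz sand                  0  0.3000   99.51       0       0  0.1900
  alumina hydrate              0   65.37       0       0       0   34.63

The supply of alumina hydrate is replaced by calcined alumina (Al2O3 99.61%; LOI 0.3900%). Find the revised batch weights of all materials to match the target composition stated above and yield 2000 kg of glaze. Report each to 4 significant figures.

Revised batch per 2000 kg glaze:
  zinc oxide: 74.21 kg
  high-calcium limestone: 196.7 kg
  petalite: 300.2 kg
  quartz sand: 1329 kg
  calcined alumina: 194.1 kg
Total batch = 2094 kg; LOI loss = 93.89 kg

Intermediates are shown, with 4-significant-figure rounding, in the working. Exact precision is carried all the way through — each reported value carries a single rounding. All derived quantities (five oxide percentages, net glass mass, yield, ignition loss, totals) are re-derived from the weighed amounts per 2000 kg of glass in exact precision, precisely as stated by problem or answer.
The oxide mass targets at 2000 kg glaze:
  Li2O: 0.6724% × 2000 = 13.45 kg
  Al2O3: 12.32% × 2000 = 246.4 kg
  SiO2: 77.85% × 2000 = 1557 kg
  ZnO: 3.703% × 2000 = 74.06 kg
  CaO: 5.462% × 2000 = 109.2 kg
Mass-balance tally per oxide on the weights just shown, per the basis as stated (delivered sums recover each target modulo rounding of the values):
  Li2O: 300.2·0.04480 = 13.45 kg (target 13.45 kg)
  Al2O3: 300.2·0.1635 + 1329·0.003000 + 194.1·0.9961 = 246.4 kg (target 246.4 kg)
  SiO2: 300.2·0.7817 + 1329·0.9951 = 1557 kg (target 1557 kg)
  ZnO: 74.21·0.9980 = 74.06 kg (target 74.06 kg)
  CaO: 196.7·0.5554 = 109.2 kg (target 109.2 kg)
Glass-mass bookkeeping: total charge less LOI = 2000 kg (the Σ of target masses is 2000 kg; with the basis standing at 2000 kg — differing by rounding only).
Whole-batch sum: Σ batch = 2094 kg; LOI loss = Σ batch·LOI = 93.89 kg; glass ÷ batch gives a yield of 95.52%.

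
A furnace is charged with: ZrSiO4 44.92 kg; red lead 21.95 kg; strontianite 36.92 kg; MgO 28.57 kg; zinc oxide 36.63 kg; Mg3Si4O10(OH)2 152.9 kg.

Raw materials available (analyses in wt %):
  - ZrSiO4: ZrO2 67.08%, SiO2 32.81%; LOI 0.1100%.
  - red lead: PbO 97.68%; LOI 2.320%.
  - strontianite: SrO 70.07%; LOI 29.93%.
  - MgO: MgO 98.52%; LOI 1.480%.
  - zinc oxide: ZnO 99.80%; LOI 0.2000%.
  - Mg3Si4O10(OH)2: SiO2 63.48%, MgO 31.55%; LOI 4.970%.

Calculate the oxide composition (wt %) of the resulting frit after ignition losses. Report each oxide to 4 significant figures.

Glass mass = 302.2 kg (batch 321.9 − LOI 19.70).
Composition: SrO 8.561%, ZnO 12.10%, ZrO2 9.971%, PbO 7.095%, SiO2 37.00%, MgO 25.28%

Every computation maintains full float precision at each step. Intermediates are printed rounded to 4 significant figures between the steps. Exactly one rounding goes into each reported number — the derived quantities are recomputed at full precision (yield, ignition loss, glass mass, the six compositions, totals) from the weighed amounts per 302.2 kg of glass as quoted within question or answer.
Oxide masses out of the charge:
  SrO: 36.92·0.7007 = 25.87 kg
  ZnO: 36.63·0.9980 = 36.56 kg
  ZrO2: 44.92·0.6708 = 30.13 kg
  PbO: 21.95·0.9768 = 21.44 kg
  SiO2: 44.92·0.3281 + 152.9·0.6348 = 111.8 kg
  MgO: 28.57·0.9852 + 152.9·0.3155 = 76.39 kg
LOI: 44.92·0.001100 + 21.95·0.02320 + 36.92·0.2993 + 28.57·0.01480 + 36.63·0.002000 + 152.9·0.04970 = 19.70 kg
Resulting glass, batch − LOI: 321.9 − 19.70 = 302.2 kg (= the summed oxide contributions)
oxide / glass × 100 gives the wt %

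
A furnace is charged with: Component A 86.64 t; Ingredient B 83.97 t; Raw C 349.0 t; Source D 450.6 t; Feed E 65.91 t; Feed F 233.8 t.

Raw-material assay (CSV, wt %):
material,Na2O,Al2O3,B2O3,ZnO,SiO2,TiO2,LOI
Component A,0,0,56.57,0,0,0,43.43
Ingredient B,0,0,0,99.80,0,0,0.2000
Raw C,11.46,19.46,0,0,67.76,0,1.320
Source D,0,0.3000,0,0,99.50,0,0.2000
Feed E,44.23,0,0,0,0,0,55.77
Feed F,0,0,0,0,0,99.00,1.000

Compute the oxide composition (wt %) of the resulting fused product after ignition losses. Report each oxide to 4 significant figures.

Glass mass = 1188 t (batch 1270 − LOI 82.40).
Composition: Na2O 5.823%, Al2O3 5.833%, B2O3 4.127%, ZnO 7.057%, SiO2 57.67%, TiO2 19.49%

Each numeric step runs at full float precision all the way through — the intermediate values are displayed rounded to 4 significant figures in the working — a single rounding completes every reported value. Derived quantities (ignition loss, the yield, the six compositions, net glass mass, totals) are computed from the weighed amounts at 1188 t of glass at exact precision precisely as stated by either problem or answer.
Mass of each oxide from the mix:
  Na2O: 349.0·0.1146 + 65.91·0.4423 = 69.15 t
  Al2O3: 349.0·0.1946 + 450.6·0.003000 = 69.27 t
  B2O3: 86.64·0.5657 = 49.01 t
  ZnO: 83.97·0.9980 = 83.80 t
  SiO2: 349.0·0.6776 + 450.6·0.9950 = 684.8 t
  TiO2: 233.8·0.9900 = 231.5 t
LOI: 86.64·0.4343 + 83.97·0.002000 + 349.0·0.01320 + 450.6·0.002000 + 65.91·0.5577 + 233.8·0.01000 = 82.40 t
Resulting glass, batch − LOI: 1270 − 82.40 = 1188 t (= the summed oxide contributions)
oxide / glass × 100 gives the wt %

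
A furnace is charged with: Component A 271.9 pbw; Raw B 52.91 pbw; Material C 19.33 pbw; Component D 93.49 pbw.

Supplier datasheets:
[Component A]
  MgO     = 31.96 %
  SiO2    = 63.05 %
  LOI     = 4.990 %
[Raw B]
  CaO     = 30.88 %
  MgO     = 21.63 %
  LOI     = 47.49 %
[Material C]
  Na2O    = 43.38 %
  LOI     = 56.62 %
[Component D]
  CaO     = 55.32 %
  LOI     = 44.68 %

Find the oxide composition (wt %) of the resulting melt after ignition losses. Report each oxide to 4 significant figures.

Glass mass = 346.2 pbw (batch 437.6 − LOI 91.41).
Composition: CaO 19.66%, MgO 28.41%, SiO2 49.52%, Na2O 2.422%

The intermediate values are shown (rounded to four significant digits) alongside each step — the whole derivation carries full precision all the way through. Every reported figure sees exactly one rounding. The derived quantities (four oxide percentages, totals, net glass mass, yield, ignition loss) are re-derived in full precision from the weighed amounts per 346.2 pbw of glass as they appear in the problem or the answer.
Mass of each oxide from the mix:
  CaO: 52.91·0.3088 + 93.49·0.5532 = 68.06 pbw
  MgO: 271.9·0.3196 + 52.91·0.2163 = 98.34 pbw
  SiO2: 271.9·0.6305 = 171.4 pbw
  Na2O: 19.33·0.4338 = 8.385 pbw
LOI: 271.9·0.04990 + 52.91·0.4749 + 19.33·0.5662 + 93.49·0.4468 = 91.41 pbw
batch − LOI leaves glass = 437.6 − 91.41 = 346.2 pbw (the oxide masses sum to this)
wt % = oxide mass / glass mass × 100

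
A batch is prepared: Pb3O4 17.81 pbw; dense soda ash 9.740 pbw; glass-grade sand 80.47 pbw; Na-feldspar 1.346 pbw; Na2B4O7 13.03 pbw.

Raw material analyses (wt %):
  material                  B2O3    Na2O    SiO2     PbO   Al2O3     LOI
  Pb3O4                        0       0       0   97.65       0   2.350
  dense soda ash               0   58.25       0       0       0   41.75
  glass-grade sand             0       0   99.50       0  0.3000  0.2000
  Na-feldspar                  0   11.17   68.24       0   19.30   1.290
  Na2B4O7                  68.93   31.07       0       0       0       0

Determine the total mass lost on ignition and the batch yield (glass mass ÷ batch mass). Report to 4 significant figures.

The working math holds full precision all the way through. Mid-chain values are printed rounded off to 4 significant digits when written out; every reported figure is rounded once only — the derived quantities, which include yield, five oxide percentages, net glass mass, LOI, the totals, are computed in full precision, as they appear in either problem or answer, from the batch weights for 117.7 pbw of glass.
Each material's LOI contribution:
  Pb3O4: 17.81 × 0.02350 = 0.4185 pbw
  dense soda ash: 9.740 × 0.4175 = 4.066 pbw
  glass-grade sand: 80.47 × 0.002000 = 0.1609 pbw
  Na-feldspar: 1.346 × 0.01290 = 0.01736 pbw
  Na2B4O7: 13.03 × 0 = 0 pbw
Total LOI = 4.663 pbw
Glass = batch − LOI = 122.4 − 4.663 = 117.7 pbw

LOI loss = 4.663 pbw; glass = 117.7 pbw; yield = 96.19%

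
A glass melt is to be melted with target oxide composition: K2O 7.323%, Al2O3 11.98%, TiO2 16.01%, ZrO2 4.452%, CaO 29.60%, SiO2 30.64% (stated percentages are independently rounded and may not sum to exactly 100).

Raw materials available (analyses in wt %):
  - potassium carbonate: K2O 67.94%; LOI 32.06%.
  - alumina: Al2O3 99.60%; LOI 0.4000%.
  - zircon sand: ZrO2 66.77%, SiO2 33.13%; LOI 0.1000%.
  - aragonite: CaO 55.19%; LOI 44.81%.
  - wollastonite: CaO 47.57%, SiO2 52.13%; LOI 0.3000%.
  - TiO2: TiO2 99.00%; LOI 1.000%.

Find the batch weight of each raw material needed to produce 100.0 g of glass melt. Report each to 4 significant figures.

Batch per 100.0 g glass melt:
  potassium carbonate: 10.78 g
  alumina: 12.03 g
  zircon sand: 6.668 g
  aragonite: 6.624 g
  wollastonite: 54.54 g
  TiO2: 16.17 g
Total batch = 106.8 g; LOI loss = 6.804 g; yield = 93.63%

Every computation holds full precision end to end; mid-chain values appear rounded to 4 significant figures in the working; each reported value is rounded just once; all derived quantities (ignition loss, net glass mass, the six compositions, totals, yield) are re-derived from the weighed amounts on 100.0 g of glass in full precision, exactly as shown in the question or the answer.
Target masses of each oxide per 100.0 g glass melt:
  K2O: 7.323% × 100.0 = 7.323 g
  Al2O3: 11.98% × 100.0 = 11.98 g
  TiO2: 16.01% × 100.0 = 16.01 g
  ZrO2: 4.452% × 100.0 = 4.452 g
  CaO: 29.60% × 100.0 = 29.60 g
  SiO2: 30.64% × 100.0 = 30.64 g
Mass-balance tally per oxide with the batch weights as given, versus the basis set out (oxide sums agree with the targets net of answer rounding effects):
  K2O: 10.78·0.6794 = 7.324 g (target 7.323 g)
  Al2O3: 12.03·0.9960 = 11.98 g (target 11.98 g)
  TiO2: 16.17·0.9900 = 16.01 g (target 16.01 g)
  ZrO2: 6.668·0.6677 = 4.452 g (target 4.452 g)
  CaO: 6.624·0.5519 + 54.54·0.4757 = 29.60 g (target 29.60 g)
  SiO2: 6.668·0.3313 + 54.54·0.5213 = 30.64 g (target 30.64 g)
Auditing the glass mass value: net batch after ignition = 100.0 g (per-oxide target masses sum to 100.0 g; versus the stated basis of 100.0 g — a pure rounding effect).
Batch total: Σ batch = 106.8 g; LOI removed, Σ of batch·LOI: 6.804 g; glass ÷ batch gives a yield of 93.63%.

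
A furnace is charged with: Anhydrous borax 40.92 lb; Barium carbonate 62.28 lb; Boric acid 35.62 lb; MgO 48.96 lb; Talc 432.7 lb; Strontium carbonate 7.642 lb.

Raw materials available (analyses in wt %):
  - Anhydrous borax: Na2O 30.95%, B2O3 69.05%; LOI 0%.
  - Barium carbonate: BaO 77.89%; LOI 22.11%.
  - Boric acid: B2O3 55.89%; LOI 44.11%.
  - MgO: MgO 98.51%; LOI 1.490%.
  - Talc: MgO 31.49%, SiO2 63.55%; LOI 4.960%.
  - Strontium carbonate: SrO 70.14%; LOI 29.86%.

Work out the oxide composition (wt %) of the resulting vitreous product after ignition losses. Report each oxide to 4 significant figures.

In-progress results are displayed with 4-significant-figure rounding alongside each step — each numeric step keeps full float precision at each step. Each reported value is rounded once only; derived quantities (six oxide percentages, LOI, yield, glass mass, the totals) are re-derived at exact precision using the weight values at 574.2 lb of glass as given in question or answer.
Oxide-by-oxide delivered mass:
  MgO: 48.96·0.9851 + 432.7·0.3149 = 184.5 lb
  SiO2: 432.7·0.6355 = 275.0 lb
  SrO: 7.642·0.7014 = 5.360 lb
  Na2O: 40.92·0.3095 = 12.66 lb
  BaO: 62.28·0.7789 = 48.51 lb
  B2O3: 40.92·0.6905 + 35.62·0.5589 = 48.16 lb
LOI: 62.28·0.2211 + 35.62·0.4411 + 48.96·0.01490 + 432.7·0.04960 + 7.642·0.2986 = 53.96 lb
Resulting glass, batch − LOI: 628.1 − 53.96 = 574.2 lb (the oxide masses sum to this)
wt % = 100 × oxide mass / glass mass

Glass mass = 574.2 lb (batch 628.1 − LOI 53.96).
Composition: MgO 32.13%, SiO2 47.89%, SrO 0.9335%, Na2O 2.206%, BaO 8.449%, B2O3 8.388%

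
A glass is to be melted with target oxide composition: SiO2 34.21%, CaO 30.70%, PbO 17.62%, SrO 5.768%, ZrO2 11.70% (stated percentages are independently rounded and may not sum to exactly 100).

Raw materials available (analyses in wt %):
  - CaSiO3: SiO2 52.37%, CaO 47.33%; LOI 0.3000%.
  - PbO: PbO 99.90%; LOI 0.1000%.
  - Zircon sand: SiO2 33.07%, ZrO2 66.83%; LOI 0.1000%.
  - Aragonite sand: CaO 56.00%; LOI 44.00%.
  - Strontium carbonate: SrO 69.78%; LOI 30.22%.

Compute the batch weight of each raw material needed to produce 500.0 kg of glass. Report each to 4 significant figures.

Working values are displayed rounded to four significant digits; all arithmetic keeps exact precision end to end; each reported number receives exactly one rounding — derived quantities, which include five oxide percentages, LOI, net glass mass, the yield, the totals, are re-derived in full precision, exactly as shown in question or answer, from the weighed amounts per 500.0 kg of glass.
Per-oxide target masses for 500.0 kg glass:
  SiO2: 34.21% × 500.0 = 171.0 kg
  CaO: 30.70% × 500.0 = 153.5 kg
  PbO: 17.62% × 500.0 = 88.10 kg
  SrO: 5.768% × 500.0 = 28.84 kg
  ZrO2: 11.70% × 500.0 = 58.50 kg
Verifying the oxide balance given the weights on record, under the basis named above (every target is met by its sum exact up to rounding of places):
  SiO2: 271.3·0.5237 + 87.54·0.3307 = 171.0 kg (target 171.0 kg)
  CaO: 271.3·0.4733 + 44.77·0.5600 = 153.5 kg (target 153.5 kg)
  PbO: 88.19·0.9990 = 88.10 kg (target 88.10 kg)
  SrO: 41.33·0.6978 = 28.84 kg (target 28.84 kg)
  ZrO2: 87.54·0.6683 = 58.50 kg (target 58.50 kg)
Glass-mass closure: batch total minus LOI = 500.0 kg (the targets, summed, come to 500.0 kg; versus the stated basis of 500.0 kg — gaps are rounding artifacts).
Batch grand total — Σ batch = 533.1 kg; LOI loss = Σ batch·LOI = 33.18 kg; yield, glass over the total, = 93.78%.

Batch per 500.0 kg glass:
  CaSiO3: 271.3 kg
  PbO: 88.19 kg
  Zircon sand: 87.54 kg
  Aragonite sand: 44.77 kg
  Strontium carbonate: 41.33 kg
Total batch = 533.1 kg; LOI loss = 33.18 kg; yield = 93.78%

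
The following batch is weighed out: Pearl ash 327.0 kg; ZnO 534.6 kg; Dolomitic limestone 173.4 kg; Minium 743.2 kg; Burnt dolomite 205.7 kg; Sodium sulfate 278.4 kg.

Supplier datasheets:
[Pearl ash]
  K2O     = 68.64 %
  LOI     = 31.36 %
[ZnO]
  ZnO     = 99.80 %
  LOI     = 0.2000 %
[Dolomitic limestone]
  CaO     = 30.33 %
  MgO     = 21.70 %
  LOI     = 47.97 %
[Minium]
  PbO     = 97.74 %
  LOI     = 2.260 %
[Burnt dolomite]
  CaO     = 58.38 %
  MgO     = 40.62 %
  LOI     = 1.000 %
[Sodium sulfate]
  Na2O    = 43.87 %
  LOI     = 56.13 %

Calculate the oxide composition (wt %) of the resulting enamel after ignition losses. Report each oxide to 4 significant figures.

Each numeric step keeps full float precision in every operation. Mid-chain values are shown (rounded to 4 significant figures) in the printout. Each reported number is rounded once only; the derived quantities (yield, the six compositions, glass mass, totals, LOI) are re-derived from the weighed amounts on 1900 kg of glass at full float precision as they appear in either problem or answer.
Per-oxide mass from batch:
  PbO: 743.2·0.9774 = 726.4 kg
  Na2O: 278.4·0.4387 = 122.1 kg
  CaO: 173.4·0.3033 + 205.7·0.5838 = 172.7 kg
  ZnO: 534.6·0.9980 = 533.5 kg
  K2O: 327.0·0.6864 = 224.5 kg
  MgO: 173.4·0.2170 + 205.7·0.4062 = 121.2 kg
LOI: 327.0·0.3136 + 534.6·0.002000 + 173.4·0.4797 + 743.2·0.02260 + 205.7·0.01000 + 278.4·0.5613 = 361.9 kg
Net of LOI, the glass mass = 2262 − 361.9 = 1900 kg (= the summed oxide contributions)
wt % = oxide mass / glass mass × 100

Glass mass = 1900 kg (batch 2262 − LOI 361.9).
Composition: PbO 38.22%, Na2O 6.427%, CaO 9.087%, ZnO 28.07%, K2O 11.81%, MgO 6.377%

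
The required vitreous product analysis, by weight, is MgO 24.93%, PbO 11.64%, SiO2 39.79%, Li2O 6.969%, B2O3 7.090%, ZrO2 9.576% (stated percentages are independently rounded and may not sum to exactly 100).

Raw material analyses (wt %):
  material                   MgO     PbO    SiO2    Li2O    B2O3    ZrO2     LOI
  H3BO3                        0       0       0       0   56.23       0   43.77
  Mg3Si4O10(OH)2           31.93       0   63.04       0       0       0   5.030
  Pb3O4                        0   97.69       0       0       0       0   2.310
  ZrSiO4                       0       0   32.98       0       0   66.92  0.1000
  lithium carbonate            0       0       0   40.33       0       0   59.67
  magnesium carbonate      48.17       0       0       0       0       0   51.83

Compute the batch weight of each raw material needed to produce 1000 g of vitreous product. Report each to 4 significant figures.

Exact precision is maintained through every step; intermediates are displayed rounded off to 4 significant figures on the page. Every reported result receives exactly one rounding. Derived quantities are carried in exact precision (yield, glass mass, six oxide percentages, ignition loss, the totals) from the batch weights on 1000 g of glass as they appear in problem or answer.
Oxide mass targets, per 1000 g vitreous product:
  MgO: 24.93% × 1000 = 249.3 g
  PbO: 11.64% × 1000 = 116.4 g
  SiO2: 39.79% × 1000 = 397.9 g
  Li2O: 6.969% × 1000 = 69.69 g
  B2O3: 7.090% × 1000 = 70.90 g
  ZrO2: 9.576% × 1000 = 95.76 g
Balance tally, oxide-wise, per the reported batch figures, under the basis named above (oxide sums agree with the targets once rounding is allowed for):
  MgO: 556.3·0.3193 + 148.8·0.4817 = 249.3 g (target 249.3 g)
  PbO: 119.2·0.9769 = 116.4 g (target 116.4 g)
  SiO2: 556.3·0.6304 + 143.1·0.3298 = 397.9 g (target 397.9 g)
  Li2O: 172.8·0.4033 = 69.69 g (target 69.69 g)
  B2O3: 126.1·0.5623 = 70.91 g (target 70.90 g)
  ZrO2: 143.1·0.6692 = 95.76 g (target 95.76 g)
The glass-mass cross-check: batch Σ − ignition loss = 1000 g (summing oxide targets gives 1000 g; with the basis standing at 1000 g — deltas are rounding alone).
Adding the batch up: Σ batch = 1266 g; loss to ignition Σ batch·LOI = 266.3 g; the yield ratio, glass ÷ batch: 78.97%.

Batch per 1000 g vitreous product:
  H3BO3: 126.1 g
  Mg3Si4O10(OH)2: 556.3 g
  Pb3O4: 119.2 g
  ZrSiO4: 143.1 g
  lithium carbonate: 172.8 g
  magnesium carbonate: 148.8 g
Total batch = 1266 g; LOI loss = 266.3 g; yield = 78.97%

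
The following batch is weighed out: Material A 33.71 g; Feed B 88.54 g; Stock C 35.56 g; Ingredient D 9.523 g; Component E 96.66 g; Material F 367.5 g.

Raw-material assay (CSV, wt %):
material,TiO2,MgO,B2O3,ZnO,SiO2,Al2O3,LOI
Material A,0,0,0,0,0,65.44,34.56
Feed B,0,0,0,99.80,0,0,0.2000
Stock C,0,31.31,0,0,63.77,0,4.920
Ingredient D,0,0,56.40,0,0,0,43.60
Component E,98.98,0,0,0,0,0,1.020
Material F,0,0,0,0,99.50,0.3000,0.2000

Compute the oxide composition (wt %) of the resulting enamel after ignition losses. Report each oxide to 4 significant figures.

Intermediates are printed (rounded to four significant digits) at each printed step. The whole derivation runs at full precision all the way through; each reported value is rounded only once; all derived quantities, which include the totals, ignition loss, yield, six oxide percentages, glass mass, are computed at full precision, exactly as printed in the question or the answer, using the weight values on 612.0 g of glass.
Oxide-by-oxide delivered mass:
  TiO2: 96.66·0.9898 = 95.67 g
  MgO: 35.56·0.3131 = 11.13 g
  B2O3: 9.523·0.5640 = 5.371 g
  ZnO: 88.54·0.9980 = 88.36 g
  SiO2: 35.56·0.6377 + 367.5·0.9950 = 388.3 g
  Al2O3: 33.71·0.6544 + 367.5·0.003000 = 23.16 g
LOI: 33.71·0.3456 + 88.54·0.002000 + 35.56·0.04920 + 9.523·0.4360 + 96.66·0.01020 + 367.5·0.002000 = 19.45 g
Resulting glass, batch − LOI: 631.5 − 19.45 = 612.0 g (the oxide masses sum to this)
oxide / glass × 100 gives the wt %

Glass mass = 612.0 g (batch 631.5 − LOI 19.45).
Composition: TiO2 15.63%, MgO 1.819%, B2O3 0.8775%, ZnO 14.44%, SiO2 63.45%, Al2O3 3.784%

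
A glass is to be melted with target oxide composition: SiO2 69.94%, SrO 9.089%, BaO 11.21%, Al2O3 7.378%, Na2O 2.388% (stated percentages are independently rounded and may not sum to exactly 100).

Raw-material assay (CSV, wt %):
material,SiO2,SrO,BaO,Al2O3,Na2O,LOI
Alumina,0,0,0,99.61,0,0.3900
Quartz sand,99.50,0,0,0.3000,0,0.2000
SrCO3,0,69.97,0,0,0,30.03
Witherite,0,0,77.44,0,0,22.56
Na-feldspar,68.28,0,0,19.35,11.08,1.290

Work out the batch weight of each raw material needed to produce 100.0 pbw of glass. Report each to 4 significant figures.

Batch per 100.0 pbw glass:
  Alumina: 3.053 pbw
  Quartz sand: 55.50 pbw
  SrCO3: 12.99 pbw
  Witherite: 14.48 pbw
  Na-feldspar: 21.55 pbw
Total batch = 107.6 pbw; LOI loss = 7.568 pbw; yield = 92.96%

The whole derivation keeps exact precision at every stage; mid-chain values are printed (rounded to four significant figures) as written — every reported figure sees exactly one rounding; all derived quantities, including glass mass, the totals, the five compositions, yield, ignition loss, are recomputed from the weighed amounts on 100.0 pbw of glass at exact precision as they appear in the problem or the answer.
Oxide-by-oxide targets in 100.0 pbw glass:
  SiO2: 69.94% × 100.0 = 69.94 pbw
  SrO: 9.089% × 100.0 = 9.089 pbw
  BaO: 11.21% × 100.0 = 11.21 pbw
  Al2O3: 7.378% × 100.0 = 7.378 pbw
  Na2O: 2.388% × 100.0 = 2.388 pbw
Verifying the oxide balance from the weights as reported, per the basis as stated (oxide sums agree with the targets given rounding of the digits):
  SiO2: 55.50·0.9950 + 21.55·0.6828 = 69.94 pbw (target 69.94 pbw)
  SrO: 12.99·0.6997 = 9.089 pbw (target 9.089 pbw)
  BaO: 14.48·0.7744 = 11.21 pbw (target 11.21 pbw)
  Al2O3: 3.053·0.9961 + 55.50·0.003000 + 21.55·0.1935 = 7.378 pbw (target 7.378 pbw)
  Na2O: 21.55·0.1108 = 2.388 pbw (target 2.388 pbw)
Glass-mass bookkeeping: net batch after ignition = 100.0 pbw (oxide target masses add up to 100.0 pbw; the stated basis being 100.0 pbw — differing by rounding only).
Whole-batch sum: Σ batch = 107.6 pbw; Σ batch·LOI gives LOI loss = 7.568 pbw; the yield ratio, glass ÷ batch: 92.96%.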